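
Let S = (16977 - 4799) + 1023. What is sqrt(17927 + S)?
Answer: 2*sqrt(7782) ≈ 176.43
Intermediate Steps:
S = 13201 (S = 12178 + 1023 = 13201)
sqrt(17927 + S) = sqrt(17927 + 13201) = sqrt(31128) = 2*sqrt(7782)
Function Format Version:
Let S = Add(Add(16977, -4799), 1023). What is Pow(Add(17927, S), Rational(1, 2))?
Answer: Mul(2, Pow(7782, Rational(1, 2))) ≈ 176.43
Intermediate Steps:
S = 13201 (S = Add(12178, 1023) = 13201)
Pow(Add(17927, S), Rational(1, 2)) = Pow(Add(17927, 13201), Rational(1, 2)) = Pow(31128, Rational(1, 2)) = Mul(2, Pow(7782, Rational(1, 2)))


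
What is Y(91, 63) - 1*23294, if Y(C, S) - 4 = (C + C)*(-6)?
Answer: -24382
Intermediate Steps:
Y(C, S) = 4 - 12*C (Y(C, S) = 4 + (C + C)*(-6) = 4 + (2*C)*(-6) = 4 - 12*C)
Y(91, 63) - 1*23294 = (4 - 12*91) - 1*23294 = (4 - 1092) - 23294 = -1088 - 23294 = -24382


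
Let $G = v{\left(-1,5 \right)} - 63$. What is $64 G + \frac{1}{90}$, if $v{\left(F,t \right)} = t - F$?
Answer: $- \frac{328319}{90} \approx -3648.0$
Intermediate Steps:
$G = -57$ ($G = \left(5 - -1\right) - 63 = \left(5 + 1\right) - 63 = 6 - 63 = -57$)
$64 G + \frac{1}{90} = 64 \left(-57\right) + \frac{1}{90} = -3648 + \frac{1}{90} = - \frac{328319}{90}$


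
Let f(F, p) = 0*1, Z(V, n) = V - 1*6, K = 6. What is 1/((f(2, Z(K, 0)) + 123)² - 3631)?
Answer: 1/11498 ≈ 8.6972e-5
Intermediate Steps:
Z(V, n) = -6 + V (Z(V, n) = V - 6 = -6 + V)
f(F, p) = 0
1/((f(2, Z(K, 0)) + 123)² - 3631) = 1/((0 + 123)² - 3631) = 1/(123² - 3631) = 1/(15129 - 3631) = 1/11498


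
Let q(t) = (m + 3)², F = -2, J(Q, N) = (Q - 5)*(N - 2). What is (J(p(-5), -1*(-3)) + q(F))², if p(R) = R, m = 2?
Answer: 225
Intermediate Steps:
J(Q, N) = (-5 + Q)*(-2 + N)
q(t) = 25 (q(t) = (2 + 3)² = 5² = 25)
(J(p(-5), -1*(-3)) + q(F))² = ((10 - (-5)*(-3) - 2*(-5) - 1*(-3)*(-5)) + 25)² = ((10 - 5*3 + 10 + 3*(-5)) + 25)² = ((10 - 15 + 10 - 15) + 25)² = (-10 + 25)² = 15² = 225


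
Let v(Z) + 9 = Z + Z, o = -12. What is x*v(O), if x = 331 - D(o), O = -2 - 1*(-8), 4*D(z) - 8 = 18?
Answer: 1947/2 ≈ 973.50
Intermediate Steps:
D(z) = 13/2 (D(z) = 2 + (1/4)*18 = 2 + 9/2 = 13/2)
O = 6 (O = -2 + 8 = 6)
v(Z) = -9 + 2*Z (v(Z) = -9 + (Z + Z) = -9 + 2*Z)
x = 649/2 (x = 331 - 1*13/2 = 331 - 13/2 = 649/2 ≈ 324.50)
x*v(O) = 649*(-9 + 2*6)/2 = 649*(-9 + 12)/2 = (649/2)*3 = 1947/2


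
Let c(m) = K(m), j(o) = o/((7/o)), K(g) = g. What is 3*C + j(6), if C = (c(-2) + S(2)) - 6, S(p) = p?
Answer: -90/7 ≈ -12.857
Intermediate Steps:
j(o) = o²/7 (j(o) = o*(o/7) = o²/7)
c(m) = m
C = -6 (C = (-2 + 2) - 6 = 0 - 6 = -6)
3*C + j(6) = 3*(-6) + (⅐)*6² = -18 + (⅐)*36 = -18 + 36/7 = -90/7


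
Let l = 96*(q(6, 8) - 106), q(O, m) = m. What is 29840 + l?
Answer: 20432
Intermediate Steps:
l = -9408 (l = 96*(8 - 106) = 96*(-98) = -9408)
29840 + l = 29840 - 9408 = 20432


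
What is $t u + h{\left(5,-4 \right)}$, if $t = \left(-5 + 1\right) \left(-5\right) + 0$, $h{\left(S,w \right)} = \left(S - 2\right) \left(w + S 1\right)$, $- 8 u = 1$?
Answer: $\frac{1}{2} \approx 0.5$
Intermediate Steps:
$u = - \frac{1}{8}$ ($u = \left(- \frac{1}{8}\right) 1 = - \frac{1}{8} \approx -0.125$)
$h{\left(S,w \right)} = \left(-2 + S\right) \left(S + w\right)$ ($h{\left(S,w \right)} = \left(-2 + S\right) \left(w + S\right) = \left(-2 + S\right) \left(S + w\right)$)
$t = 20$ ($t = \left(-4\right) \left(-5\right) + 0 = 20 + 0 = 20$)
$t u + h{\left(5,-4 \right)} = 20 \left(- \frac{1}{8}\right) + \left(5^{2} - 10 - -8 + 5 \left(-4\right)\right) = - \frac{5}{2} + \left(25 - 10 + 8 - 20\right) = - \frac{5}{2} + 3 = \frac{1}{2}$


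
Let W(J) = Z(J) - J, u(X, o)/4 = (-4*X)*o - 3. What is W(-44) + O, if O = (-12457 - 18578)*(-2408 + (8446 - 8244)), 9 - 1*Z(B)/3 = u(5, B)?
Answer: 68452757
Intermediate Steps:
u(X, o) = -12 - 16*X*o (u(X, o) = 4*((-4*X)*o - 3) = 4*(-4*X*o - 3) = 4*(-3 - 4*X*o) = -12 - 16*X*o)
Z(B) = 63 + 240*B (Z(B) = 27 - 3*(-12 - 16*5*B) = 27 - 3*(-12 - 80*B) = 27 + (36 + 240*B) = 63 + 240*B)
W(J) = 63 + 239*J (W(J) = (63 + 240*J) - J = 63 + 239*J)
O = 68463210 (O = -31035*(-2408 + 202) = -31035*(-2206) = 68463210)
W(-44) + O = (63 + 239*(-44)) + 68463210 = (63 - 10516) + 68463210 = -10453 + 68463210 = 68452757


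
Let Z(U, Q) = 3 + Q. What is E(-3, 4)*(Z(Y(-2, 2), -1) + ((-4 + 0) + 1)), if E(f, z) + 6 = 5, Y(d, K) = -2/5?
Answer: 1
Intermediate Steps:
Y(d, K) = -⅖ (Y(d, K) = -2*⅕ = -⅖)
E(f, z) = -1 (E(f, z) = -6 + 5 = -1)
E(-3, 4)*(Z(Y(-2, 2), -1) + ((-4 + 0) + 1)) = -((3 - 1) + ((-4 + 0) + 1)) = -(2 + (-4 + 1)) = -(2 - 3) = -1*(-1) = 1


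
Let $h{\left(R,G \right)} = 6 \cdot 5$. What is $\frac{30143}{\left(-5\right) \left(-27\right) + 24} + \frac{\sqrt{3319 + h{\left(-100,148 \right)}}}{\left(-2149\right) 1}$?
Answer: $\frac{30143}{159} - \frac{\sqrt{3349}}{2149} \approx 189.55$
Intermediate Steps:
$h{\left(R,G \right)} = 30$
$\frac{30143}{\left(-5\right) \left(-27\right) + 24} + \frac{\sqrt{3319 + h{\left(-100,148 \right)}}}{\left(-2149\right) 1} = \frac{30143}{\left(-5\right) \left(-27\right) + 24} + \frac{\sqrt{3319 + 30}}{\left(-2149\right) 1} = \frac{30143}{135 + 24} + \frac{\sqrt{3349}}{-2149} = \frac{30143}{159} + \sqrt{3349} \left(- \frac{1}{2149}\right) = 30143 \cdot \frac{1}{159} - \frac{\sqrt{3349}}{2149} = \frac{30143}{159} - \frac{\sqrt{3349}}{2149}$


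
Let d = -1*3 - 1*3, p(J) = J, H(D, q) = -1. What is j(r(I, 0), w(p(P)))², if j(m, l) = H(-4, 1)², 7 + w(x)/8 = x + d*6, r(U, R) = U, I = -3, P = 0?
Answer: 1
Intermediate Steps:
d = -6 (d = -3 - 3 = -6)
w(x) = -344 + 8*x (w(x) = -56 + 8*(x - 6*6) = -56 + 8*(x - 36) = -56 + 8*(-36 + x) = -56 + (-288 + 8*x) = -344 + 8*x)
j(m, l) = 1 (j(m, l) = (-1)² = 1)
j(r(I, 0), w(p(P)))² = 1² = 1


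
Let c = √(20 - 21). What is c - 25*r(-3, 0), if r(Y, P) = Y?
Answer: 75 + I ≈ 75.0 + 1.0*I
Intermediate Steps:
c = I (c = √(-1) = I ≈ 1.0*I)
c - 25*r(-3, 0) = I - 25*(-3) = I + 75 = 75 + I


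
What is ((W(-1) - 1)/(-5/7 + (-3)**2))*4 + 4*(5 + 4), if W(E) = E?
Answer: 1016/29 ≈ 35.034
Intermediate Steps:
((W(-1) - 1)/(-5/7 + (-3)**2))*4 + 4*(5 + 4) = ((-1 - 1)/(-5/7 + (-3)**2))*4 + 4*(5 + 4) = -2/(-5*1/7 + 9)*4 + 4*9 = -2/(-5/7 + 9)*4 + 36 = -2/58/7*4 + 36 = -2*7/58*4 + 36 = -7/29*4 + 36 = -28/29 + 36 = 1016/29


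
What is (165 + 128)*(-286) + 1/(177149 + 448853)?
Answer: -52457715595/626002 ≈ -83798.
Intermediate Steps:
(165 + 128)*(-286) + 1/(177149 + 448853) = 293*(-286) + 1/626002 = -83798 + 1/626002 = -52457715595/626002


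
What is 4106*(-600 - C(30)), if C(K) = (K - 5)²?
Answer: -5029850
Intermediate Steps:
C(K) = (-5 + K)²
4106*(-600 - C(30)) = 4106*(-600 - (-5 + 30)²) = 4106*(-600 - 1*25²) = 4106*(-600 - 1*625) = 4106*(-600 - 625) = 4106*(-1225) = -5029850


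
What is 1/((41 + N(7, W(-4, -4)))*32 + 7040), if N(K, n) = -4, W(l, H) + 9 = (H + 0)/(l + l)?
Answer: 1/8224 ≈ 0.00012160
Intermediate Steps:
W(l, H) = -9 + H/(2*l) (W(l, H) = -9 + (H + 0)/(l + l) = -9 + H/((2*l)) = -9 + H*(1/(2*l)) = -9 + H/(2*l))
1/((41 + N(7, W(-4, -4)))*32 + 7040) = 1/((41 - 4)*32 + 7040) = 1/(37*32 + 7040) = 1/(1184 + 7040) = 1/8224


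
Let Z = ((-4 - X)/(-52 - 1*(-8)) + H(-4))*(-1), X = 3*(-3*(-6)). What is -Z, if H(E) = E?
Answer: -59/22 ≈ -2.6818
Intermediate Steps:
X = 54 (X = 3*18 = 54)
Z = 59/22 (Z = ((-4 - 1*54)/(-52 - 1*(-8)) - 4)*(-1) = ((-4 - 54)/(-52 + 8) - 4)*(-1) = (-58/(-44) - 4)*(-1) = (-58*(-1/44) - 4)*(-1) = (29/22 - 4)*(-1) = -59/22*(-1) = 59/22 ≈ 2.6818)
-Z = -1*59/22 = -59/22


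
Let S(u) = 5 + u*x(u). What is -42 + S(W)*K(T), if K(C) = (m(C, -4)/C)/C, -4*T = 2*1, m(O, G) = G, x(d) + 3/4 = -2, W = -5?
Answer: -342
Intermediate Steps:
x(d) = -11/4 (x(d) = -3/4 - 2 = -11/4)
S(u) = 5 - 11*u/4 (S(u) = 5 + u*(-11/4) = 5 - 11*u/4)
T = -1/2 ≈ -0.50000
K(C) = -4/C**2 (K(C) = (-4/C)/C = -4/C**2)
-42 + S(W)*K(T) = -42 + (5 - 11/4*(-5))*(-4/(-1/2)**2) = -42 + (5 + 55/4)*(-4*4) = -42 + (75/4)*(-16) = -42 - 300 = -342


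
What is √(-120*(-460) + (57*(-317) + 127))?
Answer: √37258 ≈ 193.02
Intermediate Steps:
√(-120*(-460) + (57*(-317) + 127)) = √(55200 + (-18069 + 127)) = √(55200 - 17942) = √37258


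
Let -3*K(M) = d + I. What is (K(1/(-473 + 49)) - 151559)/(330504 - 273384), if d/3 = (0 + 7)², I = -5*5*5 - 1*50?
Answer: -454649/171360 ≈ -2.6532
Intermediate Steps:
I = -175 (I = -25*5 - 50 = -125 - 50 = -175)
d = 147 (d = 3*(0 + 7)² = 3*7² = 3*49 = 147)
K(M) = 28/3 (K(M) = -(147 - 175)/3 = -⅓*(-28) = 28/3)
(K(1/(-473 + 49)) - 151559)/(330504 - 273384) = (28/3 - 151559)/(330504 - 273384) = -454649/3/57120 = -454649/3*1/57120 = -454649/171360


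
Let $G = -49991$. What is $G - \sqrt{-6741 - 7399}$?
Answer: $-49991 - 2 i \sqrt{3535} \approx -49991.0 - 118.91 i$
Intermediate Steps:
$G - \sqrt{-6741 - 7399} = -49991 - \sqrt{-6741 - 7399} = -49991 - \sqrt{-14140} = -49991 - 2 i \sqrt{3535}$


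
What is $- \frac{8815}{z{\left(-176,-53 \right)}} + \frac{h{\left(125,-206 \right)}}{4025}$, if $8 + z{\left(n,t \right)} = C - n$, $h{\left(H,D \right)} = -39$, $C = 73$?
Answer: $- \frac{35489774}{970025} \approx -36.586$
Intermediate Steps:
$z{\left(n,t \right)} = 65 - n$ ($z{\left(n,t \right)} = -8 - \left(-73 + n\right) = 65 - n$)
$- \frac{8815}{z{\left(-176,-53 \right)}} + \frac{h{\left(125,-206 \right)}}{4025} = - \frac{8815}{65 - -176} - \frac{39}{4025} = - \frac{8815}{65 + 176} - \frac{39}{4025} = - \frac{8815}{241} - \frac{39}{4025} = - \frac{35489774}{970025}$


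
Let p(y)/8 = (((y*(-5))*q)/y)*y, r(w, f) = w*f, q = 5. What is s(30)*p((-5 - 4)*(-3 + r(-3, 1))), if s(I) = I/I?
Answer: -10800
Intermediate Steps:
s(I) = 1
r(w, f) = f*w
p(y) = -200*y (p(y) = 8*((((y*(-5))*5)/y)*y) = 8*(((-5*y*5)/y)*y) = 8*(((-25*y)/y)*y) = 8*(-25*y) = -200*y)
s(30)*p((-5 - 4)*(-3 + r(-3, 1))) = 1*(-200*(-5 - 4)*(-3 + 1*(-3))) = 1*(-(-1800)*(-3 - 3)) = 1*(-(-1800)*(-6)) = 1*(-200*54) = 1*(-10800) = -10800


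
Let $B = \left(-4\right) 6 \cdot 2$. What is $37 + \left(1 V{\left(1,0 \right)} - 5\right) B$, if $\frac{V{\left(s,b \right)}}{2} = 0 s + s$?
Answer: $181$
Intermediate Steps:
$V{\left(s,b \right)} = 2 s$ ($V{\left(s,b \right)} = 2 \left(0 s + s\right) = 2 \left(0 + s\right) = 2 s$)
$B = -48$ ($B = \left(-24\right) 2 = -48$)
$37 + \left(1 V{\left(1,0 \right)} - 5\right) B = 37 + \left(1 \cdot 2 \cdot 1 - 5\right) \left(-48\right) = 37 + \left(1 \cdot 2 - 5\right) \left(-48\right) = 37 + \left(2 - 5\right) \left(-48\right) = 37 - -144 = 37 + 144 = 181$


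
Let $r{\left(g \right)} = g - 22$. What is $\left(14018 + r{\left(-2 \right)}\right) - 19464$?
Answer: $-5470$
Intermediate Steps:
$r{\left(g \right)} = -22 + g$ ($r{\left(g \right)} = g - 22 = -22 + g$)
$\left(14018 + r{\left(-2 \right)}\right) - 19464 = \left(14018 - 24\right) - 19464 = 13994 - 19464 = -5470$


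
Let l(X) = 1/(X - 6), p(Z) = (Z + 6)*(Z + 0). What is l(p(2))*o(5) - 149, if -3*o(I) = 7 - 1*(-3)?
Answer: -448/3 ≈ -149.33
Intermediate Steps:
o(I) = -10/3 (o(I) = -(7 - 1*(-3))/3 = -(7 + 3)/3 = -⅓*10 = -10/3)
p(Z) = Z*(6 + Z) (p(Z) = (6 + Z)*Z = Z*(6 + Z))
l(X) = 1/(-6 + X)
l(p(2))*o(5) - 149 = -10/3/(-6 + 2*(6 + 2)) - 149 = -10/3/(-6 + 2*8) - 149 = -10/3/(-6 + 16) - 149 = -10/3/10 - 149 = (⅒)*(-10/3) - 149 = -⅓ - 149 = -448/3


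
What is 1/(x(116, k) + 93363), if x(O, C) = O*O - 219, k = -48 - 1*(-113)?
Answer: 1/106600 ≈ 9.3809e-6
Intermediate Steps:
k = 65 (k = -48 + 113 = 65)
x(O, C) = -219 + O² (x(O, C) = O² - 219 = -219 + O²)
1/(x(116, k) + 93363) = 1/((-219 + 116²) + 93363) = 1/((-219 + 13456) + 93363) = 1/(13237 + 93363) = 1/106600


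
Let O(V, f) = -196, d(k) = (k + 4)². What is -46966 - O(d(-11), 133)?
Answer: -46770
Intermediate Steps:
d(k) = (4 + k)²
-46966 - O(d(-11), 133) = -46966 - 1*(-196) = -46966 + 196 = -46770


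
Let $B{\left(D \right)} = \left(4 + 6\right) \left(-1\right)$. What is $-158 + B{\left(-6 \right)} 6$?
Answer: $-218$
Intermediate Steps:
$B{\left(D \right)} = -10$ ($B{\left(D \right)} = 10 \left(-1\right) = -10$)
$-158 + B{\left(-6 \right)} 6 = -158 - 60 = -218$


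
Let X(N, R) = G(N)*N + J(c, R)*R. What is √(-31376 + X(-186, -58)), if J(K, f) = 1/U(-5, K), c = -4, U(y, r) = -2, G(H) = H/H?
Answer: I*√31533 ≈ 177.58*I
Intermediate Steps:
G(H) = 1
J(K, f) = -½ (J(K, f) = 1/(-2) = -½)
X(N, R) = N - R/2 (X(N, R) = 1*N - R/2 = N - R/2)
√(-31376 + X(-186, -58)) = √(-31376 + (-186 - ½*(-58))) = √(-31376 + (-186 + 29)) = √(-31376 - 157) = √(-31533) = I*√31533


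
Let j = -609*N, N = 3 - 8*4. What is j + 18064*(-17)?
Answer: -289427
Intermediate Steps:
N = -29 (N = 3 - 32 = -29)
j = 17661 (j = -609*(-29) = 17661)
j + 18064*(-17) = 17661 + 18064*(-17) = 17661 - 307088 = -289427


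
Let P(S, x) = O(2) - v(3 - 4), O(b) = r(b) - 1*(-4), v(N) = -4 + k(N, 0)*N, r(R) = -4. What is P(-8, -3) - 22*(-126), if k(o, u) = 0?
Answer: 2776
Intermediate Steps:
v(N) = -4 (v(N) = -4 + 0*N = -4 + 0 = -4)
O(b) = 0 (O(b) = -4 - 1*(-4) = -4 + 4 = 0)
P(S, x) = 4 (P(S, x) = 0 - 1*(-4) = 0 + 4 = 4)
P(-8, -3) - 22*(-126) = 4 - 22*(-126) = 4 + 2772 = 2776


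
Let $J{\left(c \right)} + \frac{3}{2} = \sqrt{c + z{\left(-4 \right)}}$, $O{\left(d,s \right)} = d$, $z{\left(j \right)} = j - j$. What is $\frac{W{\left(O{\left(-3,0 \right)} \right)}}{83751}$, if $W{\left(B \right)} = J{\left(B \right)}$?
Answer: $- \frac{1}{55834} + \frac{i \sqrt{3}}{83751} \approx -1.791 \cdot 10^{-5} + 2.0681 \cdot 10^{-5} i$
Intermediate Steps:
$z{\left(j \right)} = 0$
$J{\left(c \right)} = - \frac{3}{2} + \sqrt{c}$ ($J{\left(c \right)} = - \frac{3}{2} + \sqrt{c + 0} = - \frac{3}{2} + \sqrt{c}$)
$W{\left(B \right)} = - \frac{3}{2} + \sqrt{B}$
$\frac{W{\left(O{\left(-3,0 \right)} \right)}}{83751} = \frac{- \frac{3}{2} + \sqrt{-3}}{83751} = \left(- \frac{3}{2} + i \sqrt{3}\right) \frac{1}{83751} = - \frac{1}{55834} + \frac{i \sqrt{3}}{83751}$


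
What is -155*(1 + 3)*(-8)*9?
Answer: 44640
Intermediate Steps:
-155*(1 + 3)*(-8)*9 = -155*4*(-8)*9 = -(-4960)*9 = -155*(-288) = 44640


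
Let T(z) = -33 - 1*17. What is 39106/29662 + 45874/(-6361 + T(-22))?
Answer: -555003011/95081541 ≈ -5.8371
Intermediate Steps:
T(z) = -50 (T(z) = -33 - 17 = -50)
39106/29662 + 45874/(-6361 + T(-22)) = 39106/29662 + 45874/(-6361 - 50) = 39106*(1/29662) + 45874/(-6411) = 19553/14831 + 45874*(-1/6411) = 19553/14831 - 45874/6411 = -555003011/95081541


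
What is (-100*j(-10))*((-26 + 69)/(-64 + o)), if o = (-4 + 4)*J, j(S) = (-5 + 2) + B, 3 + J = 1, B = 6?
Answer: 3225/16 ≈ 201.56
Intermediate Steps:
J = -2 (J = -3 + 1 = -2)
j(S) = 3 (j(S) = (-5 + 2) + 6 = -3 + 6 = 3)
o = 0 (o = (-4 + 4)*(-2) = 0*(-2) = 0)
(-100*j(-10))*((-26 + 69)/(-64 + o)) = (-100*3)*((-26 + 69)/(-64 + 0)) = -12900/(-64) = -12900*(-1)/64 = -300*(-43/64) = 3225/16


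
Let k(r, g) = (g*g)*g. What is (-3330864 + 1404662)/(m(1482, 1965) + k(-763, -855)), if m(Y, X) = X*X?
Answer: 963101/310582575 ≈ 0.0031010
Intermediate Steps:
m(Y, X) = X**2
k(r, g) = g**3 (k(r, g) = g**2*g = g**3)
(-3330864 + 1404662)/(m(1482, 1965) + k(-763, -855)) = (-3330864 + 1404662)/(1965**2 + (-855)**3) = -1926202/(3861225 - 625026375) = -1926202/(-621165150) = -1926202*(-1/621165150) = 963101/310582575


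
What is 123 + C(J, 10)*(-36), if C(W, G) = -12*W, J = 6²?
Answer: 15675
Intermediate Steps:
J = 36
123 + C(J, 10)*(-36) = 123 - 12*36*(-36) = 123 - 432*(-36) = 123 + 15552 = 15675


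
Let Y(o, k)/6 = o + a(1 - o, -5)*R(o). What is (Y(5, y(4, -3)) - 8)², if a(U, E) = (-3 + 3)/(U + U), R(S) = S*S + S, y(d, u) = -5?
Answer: 484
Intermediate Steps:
R(S) = S + S² (R(S) = S² + S = S + S²)
a(U, E) = 0 (a(U, E) = 0/((2*U)) = 0*(1/(2*U)) = 0)
Y(o, k) = 6*o (Y(o, k) = 6*(o + 0*(o*(1 + o))) = 6*(o + 0) = 6*o)
(Y(5, y(4, -3)) - 8)² = (6*5 - 8)² = (30 - 8)² = 22² = 484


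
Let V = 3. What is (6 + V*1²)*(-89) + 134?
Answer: -667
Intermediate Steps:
(6 + V*1²)*(-89) + 134 = (6 + 3*1²)*(-89) + 134 = (6 + 3*1)*(-89) + 134 = (6 + 3)*(-89) + 134 = 9*(-89) + 134 = -801 + 134 = -667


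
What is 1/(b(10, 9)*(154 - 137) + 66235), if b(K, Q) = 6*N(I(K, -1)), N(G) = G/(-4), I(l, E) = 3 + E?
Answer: 1/66184 ≈ 1.5109e-5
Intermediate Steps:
N(G) = -G/4 (N(G) = G*(-¼) = -G/4)
b(K, Q) = -3 (b(K, Q) = 6*(-(3 - 1)/4) = 6*(-¼*2) = 6*(-½) = -3)
1/(b(10, 9)*(154 - 137) + 66235) = 1/(-3*(154 - 137) + 66235) = 1/(-3*17 + 66235) = 1/(-51 + 66235) = 1/66184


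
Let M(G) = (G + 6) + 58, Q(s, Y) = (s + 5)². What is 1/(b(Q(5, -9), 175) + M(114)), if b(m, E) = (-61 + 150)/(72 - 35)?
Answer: 37/6675 ≈ 0.0055431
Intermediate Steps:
Q(s, Y) = (5 + s)²
b(m, E) = 89/37
M(G) = 64 + G (M(G) = (6 + G) + 58 = 64 + G)
1/(b(Q(5, -9), 175) + M(114)) = 1/(89/37 + (64 + 114)) = 1/(89/37 + 178) = 1/(6675/37) = 37/6675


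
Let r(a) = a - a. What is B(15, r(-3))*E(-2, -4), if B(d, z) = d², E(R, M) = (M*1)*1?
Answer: -900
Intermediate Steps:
r(a) = 0
E(R, M) = M (E(R, M) = M*1 = M)
B(15, r(-3))*E(-2, -4) = 15²*(-4) = 225*(-4) = -900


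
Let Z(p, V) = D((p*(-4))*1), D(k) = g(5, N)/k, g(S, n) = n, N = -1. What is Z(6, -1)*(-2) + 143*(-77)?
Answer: -132133/12 ≈ -11011.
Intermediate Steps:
D(k) = -1/k
Z(p, V) = 1/(4*p) (Z(p, V) = -1/((p*(-4))*1) = -1/(-4*p*1) = -1/((-4*p)) = -(-1)/(4*p) = 1/(4*p))
Z(6, -1)*(-2) + 143*(-77) = ((¼)/6)*(-2) + 143*(-77) = ((¼)*(⅙))*(-2) - 11011 = (1/24)*(-2) - 11011 = -1/12 - 11011 = -132133/12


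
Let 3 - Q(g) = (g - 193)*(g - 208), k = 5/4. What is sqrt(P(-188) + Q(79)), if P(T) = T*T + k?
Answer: sqrt(82569)/2 ≈ 143.67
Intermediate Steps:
k = 5/4 (k = 5*(1/4) = 5/4 ≈ 1.2500)
P(T) = 5/4 + T**2 (P(T) = T*T + 5/4 = T**2 + 5/4 = 5/4 + T**2)
Q(g) = 3 - (-208 + g)*(-193 + g) (Q(g) = 3 - (g - 193)*(g - 208) = 3 - (-193 + g)*(-208 + g) = 3 - (-208 + g)*(-193 + g))
sqrt(P(-188) + Q(79)) = sqrt((5/4 + (-188)**2) + (-40141 - 1*79**2 + 401*79)) = sqrt((5/4 + 35344) + (-40141 - 1*6241 + 31679)) = sqrt(141381/4 + (-40141 - 6241 + 31679)) = sqrt(141381/4 - 14703) = sqrt(82569/4) = sqrt(82569)/2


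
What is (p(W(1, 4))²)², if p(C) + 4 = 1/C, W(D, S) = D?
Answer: 81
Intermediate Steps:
p(C) = -4 + 1/C
(p(W(1, 4))²)² = ((-4 + 1/1)²)² = ((-4 + 1)²)² = ((-3)²)² = 9² = 81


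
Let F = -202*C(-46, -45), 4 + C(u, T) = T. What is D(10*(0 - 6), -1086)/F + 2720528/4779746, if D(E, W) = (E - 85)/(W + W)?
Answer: 29243922283969/51378579536088 ≈ 0.56919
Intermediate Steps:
C(u, T) = -4 + T
D(E, W) = (-85 + E)/(2*W) (D(E, W) = (-85 + E)/((2*W)) = (-85 + E)*(1/(2*W)) = (-85 + E)/(2*W))
F = 9898 (F = -202*(-4 - 45) = -202*(-49) = 9898)
D(10*(0 - 6), -1086)/F + 2720528/4779746 = ((1/2)*(-85 + 10*(0 - 6))/(-1086))/9898 + 2720528/4779746 = ((1/2)*(-1/1086)*(-85 + 10*(-6)))*(1/9898) + 2720528*(1/4779746) = ((1/2)*(-1/1086)*(-85 - 60))*(1/9898) + 1360264/2389873 = ((1/2)*(-1/1086)*(-145))*(1/9898) + 1360264/2389873 = (145/2172)*(1/9898) + 1360264/2389873 = 145/21498456 + 1360264/2389873 = 29243922283969/51378579536088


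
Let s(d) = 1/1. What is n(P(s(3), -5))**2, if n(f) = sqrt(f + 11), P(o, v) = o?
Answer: 12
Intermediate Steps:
s(d) = 1
n(f) = sqrt(11 + f)
n(P(s(3), -5))**2 = (sqrt(11 + 1))**2 = (sqrt(12))**2 = (2*sqrt(3))**2 = 12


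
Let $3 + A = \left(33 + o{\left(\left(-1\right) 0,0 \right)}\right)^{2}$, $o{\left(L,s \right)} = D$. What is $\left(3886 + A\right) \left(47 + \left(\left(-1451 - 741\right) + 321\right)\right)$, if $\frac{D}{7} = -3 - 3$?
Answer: $-7230336$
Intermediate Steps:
$D = -42$ ($D = 7 \left(-3 - 3\right) = 7 \left(-6\right) = -42$)
$o{\left(L,s \right)} = -42$
$A = 78$ ($A = -3 + \left(33 - 42\right)^{2} = -3 + \left(-9\right)^{2} = -3 + 81 = 78$)
$\left(3886 + A\right) \left(47 + \left(\left(-1451 - 741\right) + 321\right)\right) = \left(3886 + 78\right) \left(47 + \left(\left(-1451 - 741\right) + 321\right)\right) = 3964 \left(47 + \left(-2192 + 321\right)\right) = 3964 \left(47 - 1871\right) = 3964 \left(-1824\right) = -7230336$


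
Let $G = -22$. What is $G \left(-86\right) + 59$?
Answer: $1951$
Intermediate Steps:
$G \left(-86\right) + 59 = \left(-22\right) \left(-86\right) + 59 = 1892 + 59 = 1951$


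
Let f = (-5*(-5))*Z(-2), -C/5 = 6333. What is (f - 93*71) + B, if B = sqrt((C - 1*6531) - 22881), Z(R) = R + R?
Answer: -6703 + I*sqrt(61077) ≈ -6703.0 + 247.14*I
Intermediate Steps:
C = -31665 (C = -5*6333 = -31665)
Z(R) = 2*R
f = -100 (f = (-5*(-5))*(2*(-2)) = 25*(-4) = -100)
B = I*sqrt(61077) (B = sqrt((-31665 - 1*6531) - 22881) = sqrt((-31665 - 6531) - 22881) = sqrt(-38196 - 22881) = sqrt(-61077) = I*sqrt(61077) ≈ 247.14*I)
(f - 93*71) + B = (-100 - 93*71) + I*sqrt(61077) = (-100 - 6603) + I*sqrt(61077) = -6703 + I*sqrt(61077)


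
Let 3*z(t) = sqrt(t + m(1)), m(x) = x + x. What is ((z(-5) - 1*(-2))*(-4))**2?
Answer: 176/3 + 64*I*sqrt(3)/3 ≈ 58.667 + 36.95*I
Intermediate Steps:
m(x) = 2*x
z(t) = sqrt(2 + t)/3 (z(t) = sqrt(t + 2*1)/3 = sqrt(t + 2)/3 = sqrt(2 + t)/3)
((z(-5) - 1*(-2))*(-4))**2 = ((sqrt(2 - 5)/3 - 1*(-2))*(-4))**2 = ((sqrt(-3)/3 + 2)*(-4))**2 = (((I*sqrt(3))/3 + 2)*(-4))**2 = ((I*sqrt(3)/3 + 2)*(-4))**2 = ((2 + I*sqrt(3)/3)*(-4))**2 = (-8 - 4*I*sqrt(3)/3)**2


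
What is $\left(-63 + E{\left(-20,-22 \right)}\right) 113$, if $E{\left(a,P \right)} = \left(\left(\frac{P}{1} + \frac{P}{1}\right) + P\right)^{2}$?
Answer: $485109$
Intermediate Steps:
$E{\left(a,P \right)} = 9 P^{2}$ ($E{\left(a,P \right)} = \left(\left(P 1 + P 1\right) + P\right)^{2} = \left(\left(P + P\right) + P\right)^{2} = \left(2 P + P\right)^{2} = \left(3 P\right)^{2} = 9 P^{2}$)
$\left(-63 + E{\left(-20,-22 \right)}\right) 113 = \left(-63 + 9 \left(-22\right)^{2}\right) 113 = \left(-63 + 9 \cdot 484\right) 113 = \left(-63 + 4356\right) 113 = 4293 \cdot 113 = 485109$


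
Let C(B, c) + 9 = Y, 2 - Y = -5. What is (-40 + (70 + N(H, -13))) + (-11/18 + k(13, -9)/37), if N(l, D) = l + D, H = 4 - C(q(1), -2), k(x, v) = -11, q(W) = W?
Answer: 14713/666 ≈ 22.092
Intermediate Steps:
Y = 7 (Y = 2 - 1*(-5) = 2 + 5 = 7)
C(B, c) = -2 (C(B, c) = -9 + 7 = -2)
H = 6 (H = 4 - 1*(-2) = 4 + 2 = 6)
N(l, D) = D + l
(-40 + (70 + N(H, -13))) + (-11/18 + k(13, -9)/37) = (-40 + (70 + (-13 + 6))) + (-11/18 - 11/37) = (-40 + (70 - 7)) + (-11*1/18 - 11*1/37) = (-40 + 63) + (-11/18 - 11/37) = 23 - 605/666 = 14713/666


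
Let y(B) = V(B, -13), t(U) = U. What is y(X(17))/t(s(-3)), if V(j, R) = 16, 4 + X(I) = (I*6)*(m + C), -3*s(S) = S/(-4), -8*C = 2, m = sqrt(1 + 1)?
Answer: -64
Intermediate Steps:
m = sqrt(2) ≈ 1.4142
C = -1/4 (C = -1/8*2 = -1/4 ≈ -0.25000)
s(S) = S/12 (s(S) = -S/(3*(-4)) = -S*(-1)/(3*4) = -(-1)*S/12 = S/12)
X(I) = -4 + 6*I*(-1/4 + sqrt(2)) (X(I) = -4 + (I*6)*(sqrt(2) - 1/4) = -4 + (6*I)*(-1/4 + sqrt(2)) = -4 + 6*I*(-1/4 + sqrt(2)))
y(B) = 16
y(X(17))/t(s(-3)) = 16/(((1/12)*(-3))) = 16/(-1/4) = 16*(-4) = -64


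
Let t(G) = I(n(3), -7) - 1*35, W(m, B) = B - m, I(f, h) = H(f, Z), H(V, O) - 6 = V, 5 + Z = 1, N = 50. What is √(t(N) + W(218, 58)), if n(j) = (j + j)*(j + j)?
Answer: 3*I*√17 ≈ 12.369*I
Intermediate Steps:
Z = -4 (Z = -5 + 1 = -4)
H(V, O) = 6 + V
n(j) = 4*j² (n(j) = (2*j)*(2*j) = 4*j²)
I(f, h) = 6 + f
t(G) = 7 (t(G) = (6 + 4*3²) - 1*35 = (6 + 4*9) - 35 = (6 + 36) - 35 = 42 - 35 = 7)
√(t(N) + W(218, 58)) = √(7 + (58 - 1*218)) = √(7 + (58 - 218)) = √(7 - 160) = √(-153) = 3*I*√17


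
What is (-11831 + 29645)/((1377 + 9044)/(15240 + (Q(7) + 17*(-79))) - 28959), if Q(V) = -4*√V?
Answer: -24906668175558651/40488016549929733 - 185639694*√7/40488016549929733 ≈ -0.61516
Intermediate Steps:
(-11831 + 29645)/((1377 + 9044)/(15240 + (Q(7) + 17*(-79))) - 28959) = (-11831 + 29645)/((1377 + 9044)/(15240 + (-4*√7 + 17*(-79))) - 28959) = 17814/(10421/(15240 + (-4*√7 - 1343)) - 28959) = 17814/(10421/(15240 + (-1343 - 4*√7)) - 28959) = 17814/(10421/(13897 - 4*√7) - 28959) = 17814/(-28959 + 10421/(13897 - 4*√7))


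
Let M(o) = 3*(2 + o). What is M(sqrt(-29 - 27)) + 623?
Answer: 629 + 6*I*sqrt(14) ≈ 629.0 + 22.45*I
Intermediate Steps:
M(o) = 6 + 3*o
M(sqrt(-29 - 27)) + 623 = (6 + 3*sqrt(-29 - 27)) + 623 = (6 + 3*sqrt(-56)) + 623 = (6 + 3*(2*I*sqrt(14))) + 623 = (6 + 6*I*sqrt(14)) + 623 = 629 + 6*I*sqrt(14)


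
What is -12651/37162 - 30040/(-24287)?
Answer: 809091643/902553494 ≈ 0.89645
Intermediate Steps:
-12651/37162 - 30040/(-24287) = -12651*1/37162 - 30040*(-1/24287) = -12651/37162 + 30040/24287 = 809091643/902553494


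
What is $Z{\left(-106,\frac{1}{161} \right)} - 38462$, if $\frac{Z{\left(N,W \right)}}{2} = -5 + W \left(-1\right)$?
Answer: $- \frac{6193994}{161} \approx -38472.0$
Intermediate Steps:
$Z{\left(N,W \right)} = -10 - 2 W$ ($Z{\left(N,W \right)} = 2 \left(-5 + W \left(-1\right)\right) = 2 \left(-5 - W\right) = -10 - 2 W$)
$Z{\left(-106,\frac{1}{161} \right)} - 38462 = \left(-10 - \frac{2}{161}\right) - 38462 = - \frac{1612}{161} - 38462 = - \frac{6193994}{161}$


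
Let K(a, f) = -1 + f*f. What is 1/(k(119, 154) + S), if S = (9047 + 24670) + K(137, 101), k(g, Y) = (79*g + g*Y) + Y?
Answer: 1/71798 ≈ 1.3928e-5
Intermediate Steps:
k(g, Y) = Y + 79*g + Y*g (k(g, Y) = (79*g + Y*g) + Y = Y + 79*g + Y*g)
K(a, f) = -1 + f²
S = 43917 (S = (9047 + 24670) + (-1 + 101²) = 33717 + (-1 + 10201) = 33717 + 10200 = 43917)
1/(k(119, 154) + S) = 1/((154 + 79*119 + 154*119) + 43917) = 1/((154 + 9401 + 18326) + 43917) = 1/(27881 + 43917) = 1/71798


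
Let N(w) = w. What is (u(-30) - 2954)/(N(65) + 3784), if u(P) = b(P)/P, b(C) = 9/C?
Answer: -295399/384900 ≈ -0.76747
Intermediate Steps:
u(P) = 9/P² (u(P) = (9/P)/P = 9/P²)
(u(-30) - 2954)/(N(65) + 3784) = (9/(-30)² - 2954)/(65 + 3784) = (9*(1/900) - 2954)/3849 = (1/100 - 2954)*(1/3849) = -295399/100*1/3849 = -295399/384900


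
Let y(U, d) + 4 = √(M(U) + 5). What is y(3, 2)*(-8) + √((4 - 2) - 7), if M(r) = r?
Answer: 32 - 16*√2 + I*√5 ≈ 9.3726 + 2.2361*I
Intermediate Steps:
y(U, d) = -4 + √(5 + U) (y(U, d) = -4 + √(U + 5) = -4 + √(5 + U))
y(3, 2)*(-8) + √((4 - 2) - 7) = (-4 + √(5 + 3))*(-8) + √((4 - 2) - 7) = (-4 + √8)*(-8) + √(2 - 7) = (-4 + 2*√2)*(-8) + √(-5) = (32 - 16*√2) + I*√5 = 32 - 16*√2 + I*√5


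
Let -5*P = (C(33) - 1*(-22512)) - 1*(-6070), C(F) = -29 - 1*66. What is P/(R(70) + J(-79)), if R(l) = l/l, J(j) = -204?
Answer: 28487/1015 ≈ 28.066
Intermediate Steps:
C(F) = -95 (C(F) = -29 - 66 = -95)
R(l) = 1
P = -28487/5 (P = -((-95 - 1*(-22512)) - 1*(-6070))/5 = -((-95 + 22512) + 6070)/5 = -(22417 + 6070)/5 = -⅕*28487 = -28487/5 ≈ -5697.4)
P/(R(70) + J(-79)) = -28487/(5*(1 - 204)) = -28487/5/(-203) = -28487/5*(-1/203) = 28487/1015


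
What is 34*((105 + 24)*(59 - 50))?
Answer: 39474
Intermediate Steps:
34*((105 + 24)*(59 - 50)) = 34*(129*9) = 34*1161 = 39474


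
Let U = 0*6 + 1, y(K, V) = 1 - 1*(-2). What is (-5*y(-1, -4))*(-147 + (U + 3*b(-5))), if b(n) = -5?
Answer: 2415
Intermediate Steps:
y(K, V) = 3 (y(K, V) = 1 + 2 = 3)
U = 1 (U = 0 + 1 = 1)
(-5*y(-1, -4))*(-147 + (U + 3*b(-5))) = (-5*3)*(-147 + (1 + 3*(-5))) = -15*(-147 + (1 - 15)) = -15*(-147 - 14) = -15*(-161) = 2415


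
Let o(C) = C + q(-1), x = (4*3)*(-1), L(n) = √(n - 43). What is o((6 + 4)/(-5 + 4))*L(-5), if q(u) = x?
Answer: -88*I*√3 ≈ -152.42*I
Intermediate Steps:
L(n) = √(-43 + n)
x = -12 (x = 12*(-1) = -12)
q(u) = -12
o(C) = -12 + C (o(C) = C - 12 = -12 + C)
o((6 + 4)/(-5 + 4))*L(-5) = (-12 + (6 + 4)/(-5 + 4))*√(-43 - 5) = (-12 + 10/(-1))*√(-48) = (-12 + 10*(-1))*(4*I*√3) = (-12 - 10)*(4*I*√3) = -88*I*√3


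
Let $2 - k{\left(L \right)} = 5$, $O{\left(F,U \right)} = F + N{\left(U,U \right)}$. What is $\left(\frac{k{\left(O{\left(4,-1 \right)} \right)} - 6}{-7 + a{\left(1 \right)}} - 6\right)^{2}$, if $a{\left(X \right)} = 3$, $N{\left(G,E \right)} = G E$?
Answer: $\frac{225}{16} \approx 14.063$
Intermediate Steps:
$N{\left(G,E \right)} = E G$
$O{\left(F,U \right)} = F + U^{2}$ ($O{\left(F,U \right)} = F + U U = F + U^{2}$)
$k{\left(L \right)} = -3$ ($k{\left(L \right)} = 2 - 5 = -3$)
$\left(\frac{k{\left(O{\left(4,-1 \right)} \right)} - 6}{-7 + a{\left(1 \right)}} - 6\right)^{2} = \left(\frac{-3 - 6}{-7 + 3} - 6\right)^{2} = \left(- \frac{9}{-4} - 6\right)^{2} = \left(\left(-9\right) \left(- \frac{1}{4}\right) - 6\right)^{2} = \left(\frac{9}{4} - 6\right)^{2} = \left(- \frac{15}{4}\right)^{2} = \frac{225}{16}$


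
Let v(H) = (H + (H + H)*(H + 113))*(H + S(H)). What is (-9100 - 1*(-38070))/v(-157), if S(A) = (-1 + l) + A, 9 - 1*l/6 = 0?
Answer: -28970/3564999 ≈ -0.0081262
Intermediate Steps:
l = 54 (l = 54 - 6*0 = 54 + 0 = 54)
S(A) = 53 + A (S(A) = (-1 + 54) + A = 53 + A)
v(H) = (53 + 2*H)*(H + 2*H*(113 + H)) (v(H) = (H + (H + H)*(H + 113))*(H + (53 + H)) = (H + (2*H)*(113 + H))*(53 + 2*H) = (H + 2*H*(113 + H))*(53 + 2*H) = (53 + 2*H)*(H + 2*H*(113 + H)))
(-9100 - 1*(-38070))/v(-157) = (-9100 - 1*(-38070))/((-157*(12031 + 4*(-157)**2 + 560*(-157)))) = (-9100 + 38070)/((-157*(12031 + 4*24649 - 87920))) = 28970/((-157*(12031 + 98596 - 87920))) = 28970/((-157*22707)) = 28970/(-3564999) = 28970*(-1/3564999) = -28970/3564999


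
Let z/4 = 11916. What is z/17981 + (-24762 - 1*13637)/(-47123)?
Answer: 2936523091/847318663 ≈ 3.4657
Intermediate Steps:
z = 47664 (z = 4*11916 = 47664)
z/17981 + (-24762 - 1*13637)/(-47123) = 47664/17981 + (-24762 - 1*13637)/(-47123) = 47664*(1/17981) + (-24762 - 13637)*(-1/47123) = 47664/17981 - 38399*(-1/47123) = 47664/17981 + 38399/47123 = 2936523091/847318663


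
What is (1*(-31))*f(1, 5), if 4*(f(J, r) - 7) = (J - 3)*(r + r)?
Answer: -62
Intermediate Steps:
f(J, r) = 7 + r*(-3 + J)/2 (f(J, r) = 7 + ((J - 3)*(r + r))/4 = 7 + ((-3 + J)*(2*r))/4 = 7 + (2*r*(-3 + J))/4 = 7 + r*(-3 + J)/2)
(1*(-31))*f(1, 5) = (1*(-31))*(7 - 3/2*5 + (1/2)*1*5) = -31*(7 - 15/2 + 5/2) = -31*2 = -62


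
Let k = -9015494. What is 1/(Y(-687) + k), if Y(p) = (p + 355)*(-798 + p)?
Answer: -1/8522474 ≈ -1.1734e-7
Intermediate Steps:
Y(p) = (-798 + p)*(355 + p) (Y(p) = (355 + p)*(-798 + p) = (-798 + p)*(355 + p))
1/(Y(-687) + k) = 1/((-283290 + (-687)² - 443*(-687)) - 9015494) = 1/((-283290 + 471969 + 304341) - 9015494) = 1/(493020 - 9015494) = 1/(-8522474) = -1/8522474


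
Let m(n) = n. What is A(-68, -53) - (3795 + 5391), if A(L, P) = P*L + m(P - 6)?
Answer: -5641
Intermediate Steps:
A(L, P) = -6 + P + L*P (A(L, P) = P*L + (P - 6) = L*P + (-6 + P) = -6 + P + L*P)
A(-68, -53) - (3795 + 5391) = (-6 - 53 - 68*(-53)) - (3795 + 5391) = (-6 - 53 + 3604) - 1*9186 = 3545 - 9186 = -5641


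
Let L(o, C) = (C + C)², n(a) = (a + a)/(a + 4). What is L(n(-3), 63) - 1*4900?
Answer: 10976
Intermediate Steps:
n(a) = 2*a/(4 + a) (n(a) = (2*a)/(4 + a) = 2*a/(4 + a))
L(o, C) = 4*C² (L(o, C) = (2*C)² = 4*C²)
L(n(-3), 63) - 1*4900 = 4*63² - 1*4900 = 4*3969 - 4900 = 15876 - 4900 = 10976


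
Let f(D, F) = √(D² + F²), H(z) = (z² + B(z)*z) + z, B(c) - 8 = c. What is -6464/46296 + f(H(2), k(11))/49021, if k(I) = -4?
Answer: -808/5787 + 2*√173/49021 ≈ -0.13909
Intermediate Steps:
B(c) = 8 + c
H(z) = z + z² + z*(8 + z) (H(z) = (z² + (8 + z)*z) + z = (z² + z*(8 + z)) + z = z + z² + z*(8 + z))
-6464/46296 + f(H(2), k(11))/49021 = -6464/46296 + √((2*(9 + 2*2))² + (-4)²)/49021 = -6464*1/46296 + √((2*(9 + 4))² + 16)*(1/49021) = -808/5787 + √((2*13)² + 16)*(1/49021) = -808/5787 + √(26² + 16)*(1/49021) = -808/5787 + √(676 + 16)*(1/49021) = -808/5787 + √692*(1/49021) = -808/5787 + (2*√173)*(1/49021) = -808/5787 + 2*√173/49021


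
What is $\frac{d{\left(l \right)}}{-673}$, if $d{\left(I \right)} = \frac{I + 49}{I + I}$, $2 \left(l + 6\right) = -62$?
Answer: $\frac{6}{24901} \approx 0.00024095$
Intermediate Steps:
$l = -37$ ($l = -6 + \frac{1}{2} \left(-62\right) = -6 - 31 = -37$)
$d{\left(I \right)} = \frac{49 + I}{2 I}$
$\frac{d{\left(l \right)}}{-673} = \frac{\frac{1}{2} \frac{1}{-37} \left(49 - 37\right)}{-673} = \frac{1}{2} \left(- \frac{1}{37}\right) 12 \left(- \frac{1}{673}\right) = \left(- \frac{6}{37}\right) \left(- \frac{1}{673}\right) = \frac{6}{24901}$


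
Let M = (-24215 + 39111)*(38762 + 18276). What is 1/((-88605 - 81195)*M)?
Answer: -1/144268540550400 ≈ -6.9315e-15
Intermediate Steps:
M = 849638048 (M = 14896*57038 = 849638048)
1/((-88605 - 81195)*M) = 1/(-88605 - 81195*849638048) = (1/849638048)/(-169800) = -1/169800*1/849638048 = -1/144268540550400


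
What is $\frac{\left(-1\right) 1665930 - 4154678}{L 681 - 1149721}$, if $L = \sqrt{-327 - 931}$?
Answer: $\frac{6692075250368}{1322441789179} + \frac{3963834048 i \sqrt{1258}}{1322441789179} \approx 5.0604 + 0.10631 i$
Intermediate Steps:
$L = i \sqrt{1258}$ ($L = \sqrt{-1258} = i \sqrt{1258} \approx 35.468 i$)
$\frac{\left(-1\right) 1665930 - 4154678}{L 681 - 1149721} = \frac{\left(-1\right) 1665930 - 4154678}{i \sqrt{1258} \cdot 681 - 1149721} = \frac{-1665930 - 4154678}{681 i \sqrt{1258} - 1149721} = - \frac{5820608}{-1149721 + 681 i \sqrt{1258}}$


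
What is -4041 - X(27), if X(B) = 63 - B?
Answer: -4077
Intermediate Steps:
-4041 - X(27) = -4041 - (63 - 1*27) = -4041 - (63 - 27) = -4041 - 1*36 = -4041 - 36 = -4077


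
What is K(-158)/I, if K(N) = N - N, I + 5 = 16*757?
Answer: 0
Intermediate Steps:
I = 12107 (I = -5 + 16*757 = -5 + 12112 = 12107)
K(N) = 0
K(-158)/I = 0/12107 = 0*(1/12107) = 0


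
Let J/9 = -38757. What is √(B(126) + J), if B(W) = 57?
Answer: 2*I*√87189 ≈ 590.56*I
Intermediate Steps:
J = -348813 (J = 9*(-38757) = -348813)
√(B(126) + J) = √(57 - 348813) = √(-348756) = 2*I*√87189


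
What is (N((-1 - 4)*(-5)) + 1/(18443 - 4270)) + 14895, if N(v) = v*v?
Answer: 219964961/14173 ≈ 15520.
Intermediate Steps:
N(v) = v²
(N((-1 - 4)*(-5)) + 1/(18443 - 4270)) + 14895 = (((-1 - 4)*(-5))² + 1/(18443 - 4270)) + 14895 = ((-5*(-5))² + 1/14173) + 14895 = (25² + 1/14173) + 14895 = (625 + 1/14173) + 14895 = 8858126/14173 + 14895 = 219964961/14173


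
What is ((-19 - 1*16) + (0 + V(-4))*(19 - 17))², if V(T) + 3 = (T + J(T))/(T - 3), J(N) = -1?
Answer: 76729/49 ≈ 1565.9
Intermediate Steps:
V(T) = -3 + (-1 + T)/(-3 + T) (V(T) = -3 + (T - 1)/(T - 3) = -3 + (-1 + T)/(-3 + T))
((-19 - 1*16) + (0 + V(-4))*(19 - 17))² = ((-19 - 1*16) + (0 + 2*(4 - 1*(-4))/(-3 - 4))*(19 - 17))² = ((-19 - 16) + (0 + 2*(4 + 4)/(-7))*2)² = (-35 + (0 + 2*(-⅐)*8)*2)² = (-35 + (0 - 16/7)*2)² = (-35 - 16/7*2)² = (-35 - 32/7)² = (-277/7)² = 76729/49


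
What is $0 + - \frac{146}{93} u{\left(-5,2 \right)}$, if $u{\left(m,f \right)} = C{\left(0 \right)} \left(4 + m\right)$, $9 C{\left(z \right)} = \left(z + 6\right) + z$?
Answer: $\frac{292}{279} \approx 1.0466$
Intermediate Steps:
$C{\left(z \right)} = \frac{2}{3} + \frac{2 z}{9}$ ($C{\left(z \right)} = \frac{\left(z + 6\right) + z}{9} = \frac{\left(6 + z\right) + z}{9} = \frac{6 + 2 z}{9} = \frac{2}{3} + \frac{2 z}{9}$)
$u{\left(m,f \right)} = \frac{8}{3} + \frac{2 m}{3}$ ($u{\left(m,f \right)} = \left(\frac{2}{3} + \frac{2}{9} \cdot 0\right) \left(4 + m\right) = \left(\frac{2}{3} + 0\right) \left(4 + m\right) = \frac{2 \left(4 + m\right)}{3} = \frac{8}{3} + \frac{2 m}{3}$)
$0 + - \frac{146}{93} u{\left(-5,2 \right)} = 0 + - \frac{146}{93} \left(\frac{8}{3} + \frac{2}{3} \left(-5\right)\right) = 0 + \left(-146\right) \frac{1}{93} \left(\frac{8}{3} - \frac{10}{3}\right) = 0 - - \frac{292}{279} = 0 + \frac{292}{279} = \frac{292}{279}$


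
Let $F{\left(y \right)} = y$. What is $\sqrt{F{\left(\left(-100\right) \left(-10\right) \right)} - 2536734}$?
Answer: $i \sqrt{2535734} \approx 1592.4 i$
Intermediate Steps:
$\sqrt{F{\left(\left(-100\right) \left(-10\right) \right)} - 2536734} = \sqrt{\left(-100\right) \left(-10\right) - 2536734} = \sqrt{1000 - 2536734} = \sqrt{-2535734} = i \sqrt{2535734}$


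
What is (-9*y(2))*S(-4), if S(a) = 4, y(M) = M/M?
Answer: -36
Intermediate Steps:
y(M) = 1
(-9*y(2))*S(-4) = -9*1*4 = -9*4 = -36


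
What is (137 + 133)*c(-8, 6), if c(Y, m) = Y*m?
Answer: -12960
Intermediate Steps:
(137 + 133)*c(-8, 6) = (137 + 133)*(-8*6) = 270*(-48) = -12960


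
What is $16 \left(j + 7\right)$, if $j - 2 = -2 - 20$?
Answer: $-208$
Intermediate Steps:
$j = -20$ ($j = 2 - 22 = -20$)
$16 \left(j + 7\right) = 16 \left(-20 + 7\right) = 16 \left(-13\right) = -208$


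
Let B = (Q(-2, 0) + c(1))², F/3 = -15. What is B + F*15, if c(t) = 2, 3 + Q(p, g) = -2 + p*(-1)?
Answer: -674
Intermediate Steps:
Q(p, g) = -5 - p (Q(p, g) = -3 + (-2 + p*(-1)) = -3 + (-2 - p) = -5 - p)
F = -45 (F = 3*(-15) = -45)
B = 1 (B = ((-5 - 1*(-2)) + 2)² = ((-5 + 2) + 2)² = (-3 + 2)² = (-1)² = 1)
B + F*15 = 1 - 45*15 = 1 - 675 = -674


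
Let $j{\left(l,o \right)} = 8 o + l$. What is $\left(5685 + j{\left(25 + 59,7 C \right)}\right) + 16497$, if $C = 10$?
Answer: $22826$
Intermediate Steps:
$j{\left(l,o \right)} = l + 8 o$
$\left(5685 + j{\left(25 + 59,7 C \right)}\right) + 16497 = \left(5685 + \left(\left(25 + 59\right) + 8 \cdot 7 \cdot 10\right)\right) + 16497 = \left(5685 + \left(84 + 8 \cdot 70\right)\right) + 16497 = \left(5685 + \left(84 + 560\right)\right) + 16497 = \left(5685 + 644\right) + 16497 = 6329 + 16497 = 22826$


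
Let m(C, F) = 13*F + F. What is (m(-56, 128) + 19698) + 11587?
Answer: 33077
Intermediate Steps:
m(C, F) = 14*F
(m(-56, 128) + 19698) + 11587 = (14*128 + 19698) + 11587 = (1792 + 19698) + 11587 = 21490 + 11587 = 33077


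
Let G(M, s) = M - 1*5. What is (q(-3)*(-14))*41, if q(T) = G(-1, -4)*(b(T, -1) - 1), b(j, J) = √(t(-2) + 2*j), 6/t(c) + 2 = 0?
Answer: -3444 + 10332*I ≈ -3444.0 + 10332.0*I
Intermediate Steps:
t(c) = -3 (t(c) = 6/(-2 + 0) = 6/(-2) = 6*(-½) = -3)
b(j, J) = √(-3 + 2*j)
G(M, s) = -5 + M (G(M, s) = M - 5 = -5 + M)
q(T) = 6 - 6*√(-3 + 2*T) (q(T) = (-5 - 1)*(√(-3 + 2*T) - 1) = -6*(-1 + √(-3 + 2*T)) = 6 - 6*√(-3 + 2*T))
(q(-3)*(-14))*41 = ((6 - 6*√(-3 + 2*(-3)))*(-14))*41 = ((6 - 6*√(-3 - 6))*(-14))*41 = ((6 - 18*I)*(-14))*41 = (-84 + 252*I)*41 = -3444 + 10332*I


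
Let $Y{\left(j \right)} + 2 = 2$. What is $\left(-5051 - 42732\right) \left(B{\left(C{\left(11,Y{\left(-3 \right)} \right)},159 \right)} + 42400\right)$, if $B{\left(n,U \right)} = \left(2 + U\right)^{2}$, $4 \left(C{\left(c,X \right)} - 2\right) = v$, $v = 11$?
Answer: $-3264582343$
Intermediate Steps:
$Y{\left(j \right)} = 0$ ($Y{\left(j \right)} = -2 + 2 = 0$)
$C{\left(c,X \right)} = \frac{19}{4}$ ($C{\left(c,X \right)} = 2 + \frac{1}{4} \cdot 11 = 2 + \frac{11}{4} = \frac{19}{4}$)
$\left(-5051 - 42732\right) \left(B{\left(C{\left(11,Y{\left(-3 \right)} \right)},159 \right)} + 42400\right) = \left(-5051 - 42732\right) \left(\left(2 + 159\right)^{2} + 42400\right) = - 47783 \left(161^{2} + 42400\right) = - 47783 \left(25921 + 42400\right) = \left(-47783\right) 68321 = -3264582343$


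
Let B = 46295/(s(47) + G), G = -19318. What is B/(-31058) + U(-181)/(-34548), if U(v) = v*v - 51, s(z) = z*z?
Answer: -724148189290/764909018019 ≈ -0.94671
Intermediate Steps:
s(z) = z²
U(v) = -51 + v² (U(v) = v² - 51 = -51 + v²)
B = -46295/17109 (B = 46295/(47² - 19318) = 46295/(2209 - 19318) = 46295/(-17109) = 46295*(-1/17109) = -46295/17109 ≈ -2.7059)
B/(-31058) + U(-181)/(-34548) = -46295/17109/(-31058) + (-51 + (-181)²)/(-34548) = -46295/17109*(-1/31058) + (-51 + 32761)*(-1/34548) = 46295/531371322 + 32710*(-1/34548) = 46295/531371322 - 16355/17274 = -724148189290/764909018019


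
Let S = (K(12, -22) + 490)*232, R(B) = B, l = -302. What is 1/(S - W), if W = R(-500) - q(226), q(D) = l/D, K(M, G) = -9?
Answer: 113/12666245 ≈ 8.9213e-6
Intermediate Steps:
q(D) = -302/D
W = -56349/113 (W = -500 - (-302)/226 = -500 - 1*(-151/113) = -500 + 151/113 = -56349/113 ≈ -498.66)
S = 111592 (S = (-9 + 490)*232 = 481*232 = 111592)
1/(S - W) = 1/(111592 - 1*(-56349/113)) = 1/(111592 + 56349/113) = 1/(12666245/113) = 113/12666245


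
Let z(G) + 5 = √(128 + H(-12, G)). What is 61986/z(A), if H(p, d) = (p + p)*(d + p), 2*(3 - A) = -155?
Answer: -309930/1541 - 123972*I*√379/1541 ≈ -201.12 - 1566.2*I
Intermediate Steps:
A = 161/2 (A = 3 - ½*(-155) = 3 + 155/2 = 161/2 ≈ 80.500)
H(p, d) = 2*p*(d + p) (H(p, d) = (2*p)*(d + p) = 2*p*(d + p))
z(G) = -5 + √(416 - 24*G) (z(G) = -5 + √(128 + 2*(-12)*(G - 12)) = -5 + √(128 + 2*(-12)*(-12 + G)) = -5 + √(128 + (288 - 24*G)) = -5 + √(416 - 24*G))
61986/z(A) = 61986/(-5 + 2*√(104 - 6*161/2)) = 61986/(-5 + 2*√(104 - 483)) = 61986/(-5 + 2*√(-379)) = 61986/(-5 + 2*(I*√379)) = 61986/(-5 + 2*I*√379)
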